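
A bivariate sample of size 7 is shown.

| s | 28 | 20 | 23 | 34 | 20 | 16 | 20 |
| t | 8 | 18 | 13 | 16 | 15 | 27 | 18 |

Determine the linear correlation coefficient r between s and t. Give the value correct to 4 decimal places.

n = 7, Σs = 161, Σt = 115, Σs² = 3925, Σt² = 2091, Σst = 2519
nΣst − ΣsΣt = 17633 − 18515 = -882
nΣs² − (Σs)² = 27475 − 25921 = 1554; nΣt² − (Σt)² = 14637 − 13225 = 1412
r = -882 / √(1554 × 1412) = -882 / 1481.2994 ≈ -0.5954

-0.5954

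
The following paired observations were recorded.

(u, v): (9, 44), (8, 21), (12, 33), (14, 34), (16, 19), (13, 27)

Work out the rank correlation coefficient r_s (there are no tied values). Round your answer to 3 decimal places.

-0.257

Rank u: 2, 1, 3, 5, 6, 4
Rank v: 6, 2, 4, 5, 1, 3
d = rank(u) − rank(v): -4, -1, -1, 0, 5, 1; Σd² = 44
ρ = 1 − 6Σd² / [n(n²−1)] = 1 − 6×44 / (6×35) = 1 − 264/210 ≈ -0.257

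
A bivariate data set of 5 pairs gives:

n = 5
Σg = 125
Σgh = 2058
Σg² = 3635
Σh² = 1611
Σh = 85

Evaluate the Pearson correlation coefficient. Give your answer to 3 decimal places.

r = (nΣgh − ΣgΣh) / √[(nΣg² − (Σg)²)(nΣh² − (Σh)²)]
Numerator: 5×2058 − 125×85 = -335
Denominator: √[(18175 − 15625)(8055 − 7225)] = √[2550 × 830] = 1454.8196
r = -335 / 1454.8196 ≈ -0.230

-0.230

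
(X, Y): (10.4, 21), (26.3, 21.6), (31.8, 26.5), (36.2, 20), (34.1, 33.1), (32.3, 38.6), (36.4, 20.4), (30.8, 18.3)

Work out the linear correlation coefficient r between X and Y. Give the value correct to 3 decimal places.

0.213

n = 8, ΣX = 238.3, ΣY = 199.5, ΣX² = 7601.23, ΣY² = 5346.43, ΣXY = 6034.87
nΣXY − ΣXΣY = 48278.96 − 47540.85 = 738.11
nΣX² − (ΣX)² = 60809.84 − 56786.89 = 4022.95; nΣY² − (ΣY)² = 42771.44 − 39800.25 = 2971.19
r = 738.11 / √(4022.95 × 2971.19) = 738.11 / 3457.3037 ≈ 0.213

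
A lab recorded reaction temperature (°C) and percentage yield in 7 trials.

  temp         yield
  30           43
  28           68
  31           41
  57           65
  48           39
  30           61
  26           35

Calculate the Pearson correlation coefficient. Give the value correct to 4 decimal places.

0.2140

n = 7, Σx = 250, Σy = 352, Σx² = 9774, Σy² = 18846, Σxy = 12782
nΣxy − ΣxΣy = 89474 − 88000 = 1474
nΣx² − (Σx)² = 68418 − 62500 = 5918; nΣy² − (Σy)² = 131922 − 123904 = 8018
r = 1474 / √(5918 × 8018) = 1474 / 6888.4341 ≈ 0.2140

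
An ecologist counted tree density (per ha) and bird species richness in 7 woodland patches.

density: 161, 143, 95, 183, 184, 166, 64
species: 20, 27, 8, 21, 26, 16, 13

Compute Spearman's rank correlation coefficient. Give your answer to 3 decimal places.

0.571

Rank density: 4, 3, 2, 6, 7, 5, 1
Rank species: 4, 7, 1, 5, 6, 3, 2
d = rank(density) − rank(species): 0, -4, 1, 1, 1, 2, -1; Σd² = 24
ρ = 1 − 6Σd² / [n(n²−1)] = 1 − 6×24 / (7×48) = 1 − 144/336 ≈ 0.571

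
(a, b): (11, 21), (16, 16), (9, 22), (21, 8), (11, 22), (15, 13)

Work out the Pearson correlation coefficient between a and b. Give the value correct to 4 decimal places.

-0.9602

n = 6, Σa = 83, Σb = 102, Σa² = 1245, Σb² = 1898, Σab = 1290
nΣab − ΣaΣb = 7740 − 8466 = -726
nΣa² − (Σa)² = 7470 − 6889 = 581; nΣb² − (Σb)² = 11388 − 10404 = 984
r = -726 / √(581 × 984) = -726 / 756.1111 ≈ -0.9602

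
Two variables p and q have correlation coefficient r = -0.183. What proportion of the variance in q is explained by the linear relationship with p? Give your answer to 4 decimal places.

r² = (-0.183)² = 0.0335

0.0335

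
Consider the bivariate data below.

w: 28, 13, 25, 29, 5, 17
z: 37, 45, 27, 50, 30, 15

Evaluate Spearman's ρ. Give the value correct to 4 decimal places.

Rank w: 5, 2, 4, 6, 1, 3
Rank z: 4, 5, 2, 6, 3, 1
d = rank(w) − rank(z): 1, -3, 2, 0, -2, 2; Σd² = 22
ρ = 1 − 6Σd² / [n(n²−1)] = 1 − 6×22 / (6×35) = 1 − 132/210 ≈ 0.3714

0.3714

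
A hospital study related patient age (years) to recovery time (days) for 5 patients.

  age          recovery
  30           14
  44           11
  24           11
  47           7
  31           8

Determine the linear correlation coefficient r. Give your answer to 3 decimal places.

-0.460

n = 5, Σx = 176, Σy = 51, Σx² = 6582, Σy² = 551, Σxy = 1745
nΣxy − ΣxΣy = 8725 − 8976 = -251
nΣx² − (Σx)² = 32910 − 30976 = 1934; nΣy² − (Σy)² = 2755 − 2601 = 154
r = -251 / √(1934 × 154) = -251 / 545.7435 ≈ -0.460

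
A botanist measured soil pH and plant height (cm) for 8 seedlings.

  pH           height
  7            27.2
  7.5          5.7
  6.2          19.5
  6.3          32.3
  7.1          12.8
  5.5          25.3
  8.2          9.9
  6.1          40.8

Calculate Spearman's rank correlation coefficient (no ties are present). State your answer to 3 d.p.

Rank pH: 5, 7, 3, 4, 6, 1, 8, 2
Rank height: 6, 1, 4, 7, 3, 5, 2, 8
d = rank(pH) − rank(height): -1, 6, -1, -3, 3, -4, 6, -6; Σd² = 144
ρ = 1 − 6Σd² / [n(n²−1)] = 1 − 6×144 / (8×63) = 1 − 864/504 ≈ -0.714

-0.714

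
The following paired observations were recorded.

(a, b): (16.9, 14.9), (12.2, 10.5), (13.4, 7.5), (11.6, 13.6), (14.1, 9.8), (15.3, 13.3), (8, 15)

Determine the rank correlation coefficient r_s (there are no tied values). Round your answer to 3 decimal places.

Rank a: 7, 3, 4, 2, 5, 6, 1
Rank b: 6, 3, 1, 5, 2, 4, 7
d = rank(a) − rank(b): 1, 0, 3, -3, 3, 2, -6; Σd² = 68
ρ = 1 − 6Σd² / [n(n²−1)] = 1 − 6×68 / (7×48) = 1 − 408/336 ≈ -0.214

-0.214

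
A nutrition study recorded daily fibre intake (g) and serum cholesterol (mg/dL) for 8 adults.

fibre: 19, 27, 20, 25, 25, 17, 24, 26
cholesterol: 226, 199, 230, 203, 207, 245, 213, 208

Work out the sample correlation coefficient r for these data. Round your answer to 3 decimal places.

-0.969

n = 8, Σx = 183, Σy = 1731, Σx² = 4281, Σy² = 376293, Σxy = 39202
nΣxy − ΣxΣy = 313616 − 316773 = -3157
nΣx² − (Σx)² = 34248 − 33489 = 759; nΣy² − (Σy)² = 3010344 − 2996361 = 13983
r = -3157 / √(759 × 13983) = -3157 / 3257.7749 ≈ -0.969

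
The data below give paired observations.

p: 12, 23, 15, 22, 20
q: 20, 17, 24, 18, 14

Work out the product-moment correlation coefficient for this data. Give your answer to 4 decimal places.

n = 5, Σp = 92, Σq = 93, Σp² = 1782, Σq² = 1785, Σpq = 1667
nΣpq − ΣpΣq = 8335 − 8556 = -221
nΣp² − (Σp)² = 8910 − 8464 = 446; nΣq² − (Σq)² = 8925 − 8649 = 276
r = -221 / √(446 × 276) = -221 / 350.8504 ≈ -0.6299

-0.6299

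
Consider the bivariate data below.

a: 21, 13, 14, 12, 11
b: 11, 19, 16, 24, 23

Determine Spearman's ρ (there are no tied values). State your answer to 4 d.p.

Rank a: 5, 3, 4, 2, 1
Rank b: 1, 3, 2, 5, 4
d = rank(a) − rank(b): 4, 0, 2, -3, -3; Σd² = 38
ρ = 1 − 6Σd² / [n(n²−1)] = 1 − 6×38 / (5×24) = 1 − 228/120 ≈ -0.9000

-0.9000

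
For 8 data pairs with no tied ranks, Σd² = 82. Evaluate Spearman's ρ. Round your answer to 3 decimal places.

0.024

ρ = 1 − 6Σd² / [n(n²−1)] = 1 − 6×82 / (8×63)
  = 1 − 492/504 = 1 − 0.9762 ≈ 0.024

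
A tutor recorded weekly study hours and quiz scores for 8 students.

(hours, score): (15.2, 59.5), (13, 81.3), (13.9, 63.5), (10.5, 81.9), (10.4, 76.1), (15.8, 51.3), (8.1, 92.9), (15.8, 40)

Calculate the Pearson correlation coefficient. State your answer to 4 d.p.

n = 8, Σx = 102.7, Σy = 546.5, Σx² = 1376.55, Σy² = 39543.11, Σxy = 6690.37
nΣxy − ΣxΣy = 53522.96 − 56125.55 = -2602.59
nΣx² − (Σx)² = 11012.4 − 10547.29 = 465.11; nΣy² − (Σy)² = 316344.88 − 298662.25 = 17682.63
r = -2602.59 / √(465.11 × 17682.63) = -2602.59 / 2867.8159 ≈ -0.9075

-0.9075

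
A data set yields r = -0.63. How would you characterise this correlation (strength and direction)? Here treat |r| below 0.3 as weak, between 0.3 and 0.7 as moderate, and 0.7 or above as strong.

moderate negative

r = -0.63 < 0 so the relationship is negative.
|r| = 0.63, which falls in the moderate range.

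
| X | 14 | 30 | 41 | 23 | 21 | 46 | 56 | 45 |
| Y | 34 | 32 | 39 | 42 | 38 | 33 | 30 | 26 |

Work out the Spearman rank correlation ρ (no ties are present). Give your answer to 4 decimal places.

Rank X: 1, 4, 5, 3, 2, 7, 8, 6
Rank Y: 5, 3, 7, 8, 6, 4, 2, 1
d = rank(X) − rank(Y): -4, 1, -2, -5, -4, 3, 6, 5; Σd² = 132
ρ = 1 − 6Σd² / [n(n²−1)] = 1 − 6×132 / (8×63) = 1 − 792/504 ≈ -0.5714

-0.5714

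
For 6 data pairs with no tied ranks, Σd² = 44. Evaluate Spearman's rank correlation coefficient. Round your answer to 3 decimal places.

ρ = 1 − 6Σd² / [n(n²−1)] = 1 − 6×44 / (6×35)
  = 1 − 264/210 = 1 − 1.2571 ≈ -0.257

-0.257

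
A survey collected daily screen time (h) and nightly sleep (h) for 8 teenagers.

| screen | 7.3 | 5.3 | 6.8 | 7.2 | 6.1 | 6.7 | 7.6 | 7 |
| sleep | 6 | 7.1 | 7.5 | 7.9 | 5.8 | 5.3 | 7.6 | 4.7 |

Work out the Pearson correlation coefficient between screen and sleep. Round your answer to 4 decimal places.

0.0868

n = 8, Σx = 54, Σy = 51.9, Σx² = 368.32, Σy² = 346.65, Σxy = 350.86
nΣxy − ΣxΣy = 2806.88 − 2802.6 = 4.28
nΣx² − (Σx)² = 2946.56 − 2916 = 30.56; nΣy² − (Σy)² = 2773.2 − 2693.61 = 79.59
r = 4.28 / √(30.56 × 79.59) = 4.28 / 49.3181 ≈ 0.0868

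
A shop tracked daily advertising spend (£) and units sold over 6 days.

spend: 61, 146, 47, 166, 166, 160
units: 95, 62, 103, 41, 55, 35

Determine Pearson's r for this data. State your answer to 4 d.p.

n = 6, Σx = 746, Σy = 391, Σx² = 107958, Σy² = 29409, Σxy = 41224
nΣxy − ΣxΣy = 247344 − 291686 = -44342
nΣx² − (Σx)² = 647748 − 556516 = 91232; nΣy² − (Σy)² = 176454 − 152881 = 23573
r = -44342 / √(91232 × 23573) = -44342 / 46374.6907 ≈ -0.9562

-0.9562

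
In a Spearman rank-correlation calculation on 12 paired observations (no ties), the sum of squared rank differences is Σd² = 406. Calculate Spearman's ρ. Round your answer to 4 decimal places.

-0.4196

ρ = 1 − 6Σd² / [n(n²−1)] = 1 − 6×406 / (12×143)
  = 1 − 2436/1716 = 1 − 1.41958 ≈ -0.4196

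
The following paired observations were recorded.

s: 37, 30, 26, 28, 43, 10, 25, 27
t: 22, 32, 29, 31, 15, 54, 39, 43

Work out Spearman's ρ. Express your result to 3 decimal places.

Rank s: 7, 6, 3, 5, 8, 1, 2, 4
Rank t: 2, 5, 3, 4, 1, 8, 6, 7
d = rank(s) − rank(t): 5, 1, 0, 1, 7, -7, -4, -3; Σd² = 150
ρ = 1 − 6Σd² / [n(n²−1)] = 1 − 6×150 / (8×63) = 1 − 900/504 ≈ -0.786

-0.786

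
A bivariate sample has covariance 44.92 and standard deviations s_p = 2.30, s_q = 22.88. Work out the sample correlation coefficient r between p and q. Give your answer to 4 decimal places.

r = Cov(p,q) / (s_p · s_q) = 44.92 / (2.30 × 22.88)
  = 44.92 / 52.6240 ≈ 0.8536

0.8536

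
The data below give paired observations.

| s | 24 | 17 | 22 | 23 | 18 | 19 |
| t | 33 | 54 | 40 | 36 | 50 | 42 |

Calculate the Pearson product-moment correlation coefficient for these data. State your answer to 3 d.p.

n = 6, Σs = 123, Σt = 255, Σs² = 2563, Σt² = 11165, Σst = 5116
nΣst − ΣsΣt = 30696 − 31365 = -669
nΣs² − (Σs)² = 15378 − 15129 = 249; nΣt² − (Σt)² = 66990 − 65025 = 1965
r = -669 / √(249 × 1965) = -669 / 699.4891 ≈ -0.956

-0.956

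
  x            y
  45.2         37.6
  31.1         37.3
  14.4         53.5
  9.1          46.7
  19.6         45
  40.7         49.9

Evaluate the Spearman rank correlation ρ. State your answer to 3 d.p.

Rank x: 6, 4, 2, 1, 3, 5
Rank y: 2, 1, 6, 4, 3, 5
d = rank(x) − rank(y): 4, 3, -4, -3, 0, 0; Σd² = 50
ρ = 1 − 6Σd² / [n(n²−1)] = 1 − 6×50 / (6×35) = 1 − 300/210 ≈ -0.429

-0.429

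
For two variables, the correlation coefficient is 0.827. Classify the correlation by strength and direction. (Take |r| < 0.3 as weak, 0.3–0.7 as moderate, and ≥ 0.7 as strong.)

strong positive

r = 0.827 > 0 so the relationship is positive.
|r| = 0.827, which falls in the strong range.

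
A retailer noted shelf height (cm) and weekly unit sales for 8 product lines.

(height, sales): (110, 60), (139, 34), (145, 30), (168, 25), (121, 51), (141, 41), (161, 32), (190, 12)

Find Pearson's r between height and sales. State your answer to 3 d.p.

-0.961

n = 8, Σx = 1175, Σy = 285, Σx² = 177213, Σy² = 11731, Σxy = 39260
nΣxy − ΣxΣy = 314080 − 334875 = -20795
nΣx² − (Σx)² = 1417704 − 1380625 = 37079; nΣy² − (Σy)² = 93848 − 81225 = 12623
r = -20795 / √(37079 × 12623) = -20795 / 21634.4220 ≈ -0.961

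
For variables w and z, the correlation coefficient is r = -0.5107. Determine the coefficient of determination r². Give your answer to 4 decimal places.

0.2608

r² = (-0.5107)² = 0.2608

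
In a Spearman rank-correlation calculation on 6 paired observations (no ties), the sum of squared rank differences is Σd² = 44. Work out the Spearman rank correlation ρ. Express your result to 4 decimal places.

ρ = 1 − 6Σd² / [n(n²−1)] = 1 − 6×44 / (6×35)
  = 1 − 264/210 = 1 − 1.25714 ≈ -0.2571

-0.2571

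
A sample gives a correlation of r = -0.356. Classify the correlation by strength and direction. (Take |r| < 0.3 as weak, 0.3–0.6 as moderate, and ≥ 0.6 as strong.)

r = -0.356 < 0 so the relationship is negative.
|r| = 0.356, which falls in the moderate range.

moderate negative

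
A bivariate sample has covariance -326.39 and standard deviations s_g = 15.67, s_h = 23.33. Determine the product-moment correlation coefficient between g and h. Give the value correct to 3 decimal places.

r = Cov(g,h) / (s_g · s_h) = -326.39 / (15.67 × 23.33)
  = -326.39 / 365.5811 ≈ -0.893

-0.893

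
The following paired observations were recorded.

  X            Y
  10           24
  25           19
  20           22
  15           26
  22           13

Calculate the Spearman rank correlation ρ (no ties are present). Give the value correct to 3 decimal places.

-0.800

Rank X: 1, 5, 3, 2, 4
Rank Y: 4, 2, 3, 5, 1
d = rank(X) − rank(Y): -3, 3, 0, -3, 3; Σd² = 36
ρ = 1 − 6Σd² / [n(n²−1)] = 1 − 6×36 / (5×24) = 1 − 216/120 ≈ -0.800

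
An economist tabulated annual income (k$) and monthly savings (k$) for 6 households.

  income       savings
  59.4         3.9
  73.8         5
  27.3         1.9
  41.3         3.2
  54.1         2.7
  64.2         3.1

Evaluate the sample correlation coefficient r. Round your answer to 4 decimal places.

n = 6, Σx = 320.1, Σy = 19.8, Σx² = 18474.23, Σy² = 70.96, Σxy = 1129.78
nΣxy − ΣxΣy = 6778.68 − 6337.98 = 440.7
nΣx² − (Σx)² = 110845.38 − 102464.01 = 8381.37; nΣy² − (Σy)² = 425.76 − 392.04 = 33.72
r = 440.7 / √(8381.37 × 33.72) = 440.7 / 531.6200 ≈ 0.8290

0.8290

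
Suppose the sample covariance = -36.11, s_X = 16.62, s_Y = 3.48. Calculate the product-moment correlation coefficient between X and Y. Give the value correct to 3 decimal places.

-0.624

r = Cov(X,Y) / (s_X · s_Y) = -36.11 / (16.62 × 3.48)
  = -36.11 / 57.8376 ≈ -0.624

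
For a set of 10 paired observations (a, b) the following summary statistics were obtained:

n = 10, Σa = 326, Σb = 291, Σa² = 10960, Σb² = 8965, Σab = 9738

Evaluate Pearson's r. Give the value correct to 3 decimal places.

r = (nΣab − ΣaΣb) / √[(nΣa² − (Σa)²)(nΣb² − (Σb)²)]
Numerator: 10×9738 − 326×291 = 2514
Denominator: √[(109600 − 106276)(89650 − 84681)] = √[3324 × 4969] = 4064.1058
r = 2514 / 4064.1058 ≈ 0.619

0.619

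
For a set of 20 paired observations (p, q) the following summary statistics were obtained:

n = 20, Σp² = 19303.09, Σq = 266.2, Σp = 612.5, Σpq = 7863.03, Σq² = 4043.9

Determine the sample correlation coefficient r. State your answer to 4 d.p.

r = (nΣpq − ΣpΣq) / √[(nΣp² − (Σp)²)(nΣq² − (Σq)²)]
Numerator: 20×7863.03 − 612.5×266.2 = -5786.9
Denominator: √[(386061.8 − 375156.25)(80878 − 70862.44)] = √[10905.55 × 10015.56] = 10451.0856
r = -5786.9 / 10451.0856 ≈ -0.5537

-0.5537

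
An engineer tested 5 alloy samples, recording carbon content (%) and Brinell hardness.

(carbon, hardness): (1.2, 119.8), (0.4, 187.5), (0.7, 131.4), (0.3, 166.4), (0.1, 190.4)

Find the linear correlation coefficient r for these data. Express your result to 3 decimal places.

n = 5, Σx = 2.7, Σy = 795.5, Σx² = 2.19, Σy² = 130715.37, Σxy = 379.7
nΣxy − ΣxΣy = 1898.5 − 2147.85 = -249.35
nΣx² − (Σx)² = 10.95 − 7.29 = 3.66; nΣy² − (Σy)² = 653576.85 − 632820.25 = 20756.6
r = -249.35 / √(3.66 × 20756.6) = -249.35 / 275.6250 ≈ -0.905

-0.905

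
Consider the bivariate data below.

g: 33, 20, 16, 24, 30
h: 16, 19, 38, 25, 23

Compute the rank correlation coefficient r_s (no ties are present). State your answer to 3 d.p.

-0.700

Rank g: 5, 2, 1, 3, 4
Rank h: 1, 2, 5, 4, 3
d = rank(g) − rank(h): 4, 0, -4, -1, 1; Σd² = 34
ρ = 1 − 6Σd² / [n(n²−1)] = 1 − 6×34 / (5×24) = 1 − 204/120 ≈ -0.700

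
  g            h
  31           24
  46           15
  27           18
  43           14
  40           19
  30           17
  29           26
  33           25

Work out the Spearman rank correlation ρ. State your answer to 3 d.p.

Rank g: 4, 8, 1, 7, 6, 3, 2, 5
Rank h: 6, 2, 4, 1, 5, 3, 8, 7
d = rank(g) − rank(h): -2, 6, -3, 6, 1, 0, -6, -2; Σd² = 126
ρ = 1 − 6Σd² / [n(n²−1)] = 1 − 6×126 / (8×63) = 1 − 756/504 ≈ -0.500

-0.500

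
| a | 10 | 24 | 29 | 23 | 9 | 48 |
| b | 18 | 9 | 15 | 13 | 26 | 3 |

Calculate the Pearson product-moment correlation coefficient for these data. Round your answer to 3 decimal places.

n = 6, Σa = 143, Σb = 84, Σa² = 4431, Σb² = 1484, Σab = 1508
nΣab − ΣaΣb = 9048 − 12012 = -2964
nΣa² − (Σa)² = 26586 − 20449 = 6137; nΣb² − (Σb)² = 8904 − 7056 = 1848
r = -2964 / √(6137 × 1848) = -2964 / 3367.6663 ≈ -0.880

-0.880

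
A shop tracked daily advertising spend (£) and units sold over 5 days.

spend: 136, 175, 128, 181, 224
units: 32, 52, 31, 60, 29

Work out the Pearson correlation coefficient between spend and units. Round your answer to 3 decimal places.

n = 5, Σx = 844, Σy = 204, Σx² = 148442, Σy² = 9130, Σxy = 34776
nΣxy − ΣxΣy = 173880 − 172176 = 1704
nΣx² − (Σx)² = 742210 − 712336 = 29874; nΣy² − (Σy)² = 45650 − 41616 = 4034
r = 1704 / √(29874 × 4034) = 1704 / 10977.7828 ≈ 0.155

0.155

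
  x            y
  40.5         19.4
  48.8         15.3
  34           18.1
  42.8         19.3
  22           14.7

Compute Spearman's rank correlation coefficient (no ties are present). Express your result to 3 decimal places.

Rank x: 3, 5, 2, 4, 1
Rank y: 5, 2, 3, 4, 1
d = rank(x) − rank(y): -2, 3, -1, 0, 0; Σd² = 14
ρ = 1 − 6Σd² / [n(n²−1)] = 1 − 6×14 / (5×24) = 1 − 84/120 ≈ 0.300

0.300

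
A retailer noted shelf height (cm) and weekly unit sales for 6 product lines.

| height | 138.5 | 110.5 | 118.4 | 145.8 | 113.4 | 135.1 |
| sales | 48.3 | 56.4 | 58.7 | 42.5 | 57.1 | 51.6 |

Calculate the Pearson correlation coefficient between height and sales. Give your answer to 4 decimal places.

n = 6, Σx = 761.7, Σy = 314.6, Σx² = 97780.27, Σy² = 16688.76, Σxy = 39514.63
nΣxy − ΣxΣy = 237087.78 − 239630.82 = -2543.04
nΣx² − (Σx)² = 586681.62 − 580186.89 = 6494.73; nΣy² − (Σy)² = 100132.56 − 98973.16 = 1159.4
r = -2543.04 / √(6494.73 × 1159.4) = -2543.04 / 2744.0827 ≈ -0.9267

-0.9267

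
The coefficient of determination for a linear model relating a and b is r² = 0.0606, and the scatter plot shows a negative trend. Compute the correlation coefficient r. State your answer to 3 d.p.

|r| = √0.0606 = 0.246
The association is negative, so r = −0.246.

-0.246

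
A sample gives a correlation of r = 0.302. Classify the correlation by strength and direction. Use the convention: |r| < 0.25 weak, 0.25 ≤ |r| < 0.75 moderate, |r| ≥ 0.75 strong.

r = 0.302 > 0 so the relationship is positive.
|r| = 0.302, which falls in the moderate range.

moderate positive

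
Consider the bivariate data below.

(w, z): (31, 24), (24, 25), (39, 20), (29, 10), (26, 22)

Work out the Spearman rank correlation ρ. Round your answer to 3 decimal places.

-0.500

Rank w: 4, 1, 5, 3, 2
Rank z: 4, 5, 2, 1, 3
d = rank(w) − rank(z): 0, -4, 3, 2, -1; Σd² = 30
ρ = 1 − 6Σd² / [n(n²−1)] = 1 − 6×30 / (5×24) = 1 − 180/120 ≈ -0.500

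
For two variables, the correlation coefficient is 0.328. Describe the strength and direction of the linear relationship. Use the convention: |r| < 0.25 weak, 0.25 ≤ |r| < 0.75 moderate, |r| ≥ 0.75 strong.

r = 0.328 > 0 so the relationship is positive.
|r| = 0.328, which falls in the moderate range.

moderate positive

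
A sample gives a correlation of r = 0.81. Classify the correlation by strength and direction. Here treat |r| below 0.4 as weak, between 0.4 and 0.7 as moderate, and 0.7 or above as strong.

strong positive

r = 0.81 > 0 so the relationship is positive.
|r| = 0.81, which falls in the strong range.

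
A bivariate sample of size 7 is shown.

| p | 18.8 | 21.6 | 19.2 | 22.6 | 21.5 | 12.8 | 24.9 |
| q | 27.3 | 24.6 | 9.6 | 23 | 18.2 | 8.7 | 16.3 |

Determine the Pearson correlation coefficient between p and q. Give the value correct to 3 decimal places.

n = 7, Σp = 141.4, Σq = 127.7, Σp² = 2945.5, Σq² = 2644.23, Σpq = 2657.25
nΣpq − ΣpΣq = 18600.75 − 18056.78 = 543.97
nΣp² − (Σp)² = 20618.5 − 19993.96 = 624.54; nΣq² − (Σq)² = 18509.61 − 16307.29 = 2202.32
r = 543.97 / √(624.54 × 2202.32) = 543.97 / 1172.7902 ≈ 0.464

0.464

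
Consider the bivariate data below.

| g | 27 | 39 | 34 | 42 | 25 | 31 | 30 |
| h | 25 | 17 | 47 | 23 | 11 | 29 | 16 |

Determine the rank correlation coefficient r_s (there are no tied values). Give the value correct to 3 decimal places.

Rank g: 2, 6, 5, 7, 1, 4, 3
Rank h: 5, 3, 7, 4, 1, 6, 2
d = rank(g) − rank(h): -3, 3, -2, 3, 0, -2, 1; Σd² = 36
ρ = 1 − 6Σd² / [n(n²−1)] = 1 − 6×36 / (7×48) = 1 − 216/336 ≈ 0.357

0.357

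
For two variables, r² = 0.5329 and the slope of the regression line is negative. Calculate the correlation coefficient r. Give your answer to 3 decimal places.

-0.730

|r| = √0.5329 = 0.730
The association is negative, so r = −0.730.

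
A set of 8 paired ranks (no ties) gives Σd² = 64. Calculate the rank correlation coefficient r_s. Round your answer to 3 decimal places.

ρ = 1 − 6Σd² / [n(n²−1)] = 1 − 6×64 / (8×63)
  = 1 − 384/504 = 1 − 0.7619 ≈ 0.238

0.238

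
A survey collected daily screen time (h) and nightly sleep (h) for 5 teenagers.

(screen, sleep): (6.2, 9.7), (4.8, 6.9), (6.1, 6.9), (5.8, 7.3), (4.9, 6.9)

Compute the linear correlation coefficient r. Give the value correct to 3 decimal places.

n = 5, Σx = 27.8, Σy = 37.7, Σx² = 156.34, Σy² = 290.21, Σxy = 211.5
nΣxy − ΣxΣy = 1057.5 − 1048.06 = 9.44
nΣx² − (Σx)² = 781.7 − 772.84 = 8.86; nΣy² − (Σy)² = 1451.05 − 1421.29 = 29.76
r = 9.44 / √(8.86 × 29.76) = 9.44 / 16.2380 ≈ 0.581

0.581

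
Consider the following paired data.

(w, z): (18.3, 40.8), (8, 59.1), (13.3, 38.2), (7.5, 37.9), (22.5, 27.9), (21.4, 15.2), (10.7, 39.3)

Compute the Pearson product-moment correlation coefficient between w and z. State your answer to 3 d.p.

-0.739

n = 7, Σw = 101.7, Σz = 258.4, Σw² = 1710.73, Σz² = 10607.04, Σwz = 3385.29
nΣwz − ΣwΣz = 23697.03 − 26279.28 = -2582.25
nΣw² − (Σw)² = 11975.11 − 10342.89 = 1632.22; nΣz² − (Σz)² = 74249.28 − 66770.56 = 7478.72
r = -2582.25 / √(1632.22 × 7478.72) = -2582.25 / 3493.8398 ≈ -0.739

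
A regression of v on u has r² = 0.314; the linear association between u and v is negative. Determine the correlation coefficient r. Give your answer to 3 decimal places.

|r| = √0.314 = 0.560
The association is negative, so r = −0.560.

-0.560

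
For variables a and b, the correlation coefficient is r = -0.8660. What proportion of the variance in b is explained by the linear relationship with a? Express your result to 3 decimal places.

0.750

r² = (-0.8660)² = 0.750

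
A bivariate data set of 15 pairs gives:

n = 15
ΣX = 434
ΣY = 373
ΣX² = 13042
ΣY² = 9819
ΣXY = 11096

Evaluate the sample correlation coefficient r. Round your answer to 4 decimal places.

0.5918

r = (nΣXY − ΣXΣY) / √[(nΣX² − (ΣX)²)(nΣY² − (ΣY)²)]
Numerator: 15×11096 − 434×373 = 4558
Denominator: √[(195630 − 188356)(147285 − 139129)] = √[7274 × 8156] = 7702.3856
r = 4558 / 7702.3856 ≈ 0.5918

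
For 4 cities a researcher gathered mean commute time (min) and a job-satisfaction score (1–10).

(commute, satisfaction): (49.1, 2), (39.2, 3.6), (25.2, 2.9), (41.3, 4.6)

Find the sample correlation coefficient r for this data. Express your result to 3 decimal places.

-0.140

n = 4, Σx = 154.8, Σy = 13.1, Σx² = 6288.18, Σy² = 46.53, Σxy = 502.38
nΣxy − ΣxΣy = 2009.52 − 2027.88 = -18.36
nΣx² − (Σx)² = 25152.72 − 23963.04 = 1189.68; nΣy² − (Σy)² = 186.12 − 171.61 = 14.51
r = -18.36 / √(1189.68 × 14.51) = -18.36 / 131.3859 ≈ -0.140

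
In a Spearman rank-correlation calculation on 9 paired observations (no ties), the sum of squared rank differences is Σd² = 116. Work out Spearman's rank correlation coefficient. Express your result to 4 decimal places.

0.0333

ρ = 1 − 6Σd² / [n(n²−1)] = 1 − 6×116 / (9×80)
  = 1 − 696/720 = 1 − 0.96667 ≈ 0.0333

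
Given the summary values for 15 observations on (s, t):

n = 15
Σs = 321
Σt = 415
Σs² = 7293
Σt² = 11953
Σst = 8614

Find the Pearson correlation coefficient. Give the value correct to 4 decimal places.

-0.5975

r = (nΣst − ΣsΣt) / √[(nΣs² − (Σs)²)(nΣt² − (Σt)²)]
Numerator: 15×8614 − 321×415 = -4005
Denominator: √[(109395 − 103041)(179295 − 172225)] = √[6354 × 7070] = 6702.4458
r = -4005 / 6702.4458 ≈ -0.5975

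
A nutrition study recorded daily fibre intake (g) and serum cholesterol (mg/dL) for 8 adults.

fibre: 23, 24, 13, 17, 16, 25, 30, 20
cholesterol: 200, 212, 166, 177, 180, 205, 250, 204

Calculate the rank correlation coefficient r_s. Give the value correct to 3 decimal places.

0.929

Rank fibre: 5, 6, 1, 3, 2, 7, 8, 4
Rank cholesterol: 4, 7, 1, 2, 3, 6, 8, 5
d = rank(fibre) − rank(cholesterol): 1, -1, 0, 1, -1, 1, 0, -1; Σd² = 6
ρ = 1 − 6Σd² / [n(n²−1)] = 1 − 6×6 / (8×63) = 1 − 36/504 ≈ 0.929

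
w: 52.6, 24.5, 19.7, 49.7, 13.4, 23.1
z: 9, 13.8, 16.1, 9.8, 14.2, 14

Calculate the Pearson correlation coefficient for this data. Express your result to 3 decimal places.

n = 6, Σw = 183, Σz = 76.9, Σw² = 6938.36, Σz² = 1024.33, Σwz = 2129.41
nΣwz − ΣwΣz = 12776.46 − 14072.7 = -1296.24
nΣw² − (Σw)² = 41630.16 − 33489 = 8141.16; nΣz² − (Σz)² = 6145.98 − 5913.61 = 232.37
r = -1296.24 / √(8141.16 × 232.37) = -1296.24 / 1375.4132 ≈ -0.942

-0.942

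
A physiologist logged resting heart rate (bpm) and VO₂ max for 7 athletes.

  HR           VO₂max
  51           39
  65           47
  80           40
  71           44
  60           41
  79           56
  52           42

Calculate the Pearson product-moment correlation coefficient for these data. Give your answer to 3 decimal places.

n = 7, Σx = 458, Σy = 309, Σx² = 30812, Σy² = 13847, Σxy = 20436
nΣxy − ΣxΣy = 143052 − 141522 = 1530
nΣx² − (Σx)² = 215684 − 209764 = 5920; nΣy² − (Σy)² = 96929 − 95481 = 1448
r = 1530 / √(5920 × 1448) = 1530 / 2927.8251 ≈ 0.523

0.523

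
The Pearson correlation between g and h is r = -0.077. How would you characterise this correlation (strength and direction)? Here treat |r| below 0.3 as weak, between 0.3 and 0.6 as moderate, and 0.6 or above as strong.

r = -0.077 < 0 so the relationship is negative.
|r| = 0.077, which falls in the weak range.

weak negative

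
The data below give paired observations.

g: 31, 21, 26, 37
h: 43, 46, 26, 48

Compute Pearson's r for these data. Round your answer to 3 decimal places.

0.314

n = 4, Σg = 115, Σh = 163, Σg² = 3447, Σh² = 6945, Σgh = 4751
nΣgh − ΣgΣh = 19004 − 18745 = 259
nΣg² − (Σg)² = 13788 − 13225 = 563; nΣh² − (Σh)² = 27780 − 26569 = 1211
r = 259 / √(563 × 1211) = 259 / 825.7076 ≈ 0.314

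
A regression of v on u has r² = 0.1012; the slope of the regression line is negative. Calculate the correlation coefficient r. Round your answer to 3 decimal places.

|r| = √0.1012 = 0.318
The association is negative, so r = −0.318.

-0.318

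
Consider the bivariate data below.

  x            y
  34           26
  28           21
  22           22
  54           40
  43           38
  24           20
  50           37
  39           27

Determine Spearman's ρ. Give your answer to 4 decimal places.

Rank x: 4, 3, 1, 8, 6, 2, 7, 5
Rank y: 4, 2, 3, 8, 7, 1, 6, 5
d = rank(x) − rank(y): 0, 1, -2, 0, -1, 1, 1, 0; Σd² = 8
ρ = 1 − 6Σd² / [n(n²−1)] = 1 − 6×8 / (8×63) = 1 − 48/504 ≈ 0.9048

0.9048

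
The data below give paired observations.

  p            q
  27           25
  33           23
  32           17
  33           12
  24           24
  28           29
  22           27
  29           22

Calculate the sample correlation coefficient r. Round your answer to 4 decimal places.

-0.6799

n = 8, Σp = 228, Σq = 179, Σp² = 6616, Σq² = 4217, Σpq = 4994
nΣpq − ΣpΣq = 39952 − 40812 = -860
nΣp² − (Σp)² = 52928 − 51984 = 944; nΣq² − (Σq)² = 33736 − 32041 = 1695
r = -860 / √(944 × 1695) = -860 / 1264.9427 ≈ -0.6799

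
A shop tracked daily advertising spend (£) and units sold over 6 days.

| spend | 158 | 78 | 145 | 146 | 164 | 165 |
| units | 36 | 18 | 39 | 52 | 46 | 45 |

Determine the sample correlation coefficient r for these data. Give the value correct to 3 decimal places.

0.842

n = 6, Σx = 856, Σy = 236, Σx² = 127510, Σy² = 9986, Σxy = 35308
nΣxy − ΣxΣy = 211848 − 202016 = 9832
nΣx² − (Σx)² = 765060 − 732736 = 32324; nΣy² − (Σy)² = 59916 − 55696 = 4220
r = 9832 / √(32324 × 4220) = 9832 / 11679.3527 ≈ 0.842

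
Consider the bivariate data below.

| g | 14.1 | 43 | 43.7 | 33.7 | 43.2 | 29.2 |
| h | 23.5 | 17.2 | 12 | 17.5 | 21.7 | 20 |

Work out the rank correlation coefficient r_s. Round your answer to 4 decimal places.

-0.6571

Rank g: 1, 4, 6, 3, 5, 2
Rank h: 6, 2, 1, 3, 5, 4
d = rank(g) − rank(h): -5, 2, 5, 0, 0, -2; Σd² = 58
ρ = 1 − 6Σd² / [n(n²−1)] = 1 − 6×58 / (6×35) = 1 − 348/210 ≈ -0.6571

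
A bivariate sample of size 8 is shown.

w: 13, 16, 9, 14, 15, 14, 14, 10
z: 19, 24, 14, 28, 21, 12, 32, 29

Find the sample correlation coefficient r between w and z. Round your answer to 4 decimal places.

0.1696

n = 8, Σw = 105, Σz = 179, Σw² = 1419, Σz² = 4367, Σwz = 2370
nΣwz − ΣwΣz = 18960 − 18795 = 165
nΣw² − (Σw)² = 11352 − 11025 = 327; nΣz² − (Σz)² = 34936 − 32041 = 2895
r = 165 / √(327 × 2895) = 165 / 972.9671 ≈ 0.1696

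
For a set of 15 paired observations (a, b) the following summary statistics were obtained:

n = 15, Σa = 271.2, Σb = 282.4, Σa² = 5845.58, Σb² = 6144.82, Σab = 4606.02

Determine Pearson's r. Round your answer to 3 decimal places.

-0.566

r = (nΣab − ΣaΣb) / √[(nΣa² − (Σa)²)(nΣb² − (Σb)²)]
Numerator: 15×4606.02 − 271.2×282.4 = -7496.58
Denominator: √[(87683.7 − 73549.44)(92172.3 − 79749.76)] = √[14134.26 × 12422.54] = 13250.7890
r = -7496.58 / 13250.7890 ≈ -0.566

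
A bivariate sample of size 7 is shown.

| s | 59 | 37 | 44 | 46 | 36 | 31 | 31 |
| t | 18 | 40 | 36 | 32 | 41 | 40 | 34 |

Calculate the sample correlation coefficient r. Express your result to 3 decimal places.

-0.856

n = 7, Σs = 284, Σt = 241, Σs² = 12120, Σt² = 8681, Σst = 9368
nΣst − ΣsΣt = 65576 − 68444 = -2868
nΣs² − (Σs)² = 84840 − 80656 = 4184; nΣt² − (Σt)² = 60767 − 58081 = 2686
r = -2868 / √(4184 × 2686) = -2868 / 3352.3460 ≈ -0.856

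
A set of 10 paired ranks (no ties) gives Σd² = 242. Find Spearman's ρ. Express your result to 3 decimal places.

-0.467

ρ = 1 − 6Σd² / [n(n²−1)] = 1 − 6×242 / (10×99)
  = 1 − 1452/990 = 1 − 1.4667 ≈ -0.467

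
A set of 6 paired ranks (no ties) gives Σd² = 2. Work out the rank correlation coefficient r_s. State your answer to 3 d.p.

ρ = 1 − 6Σd² / [n(n²−1)] = 1 − 6×2 / (6×35)
  = 1 − 12/210 = 1 − 0.0571 ≈ 0.943

0.943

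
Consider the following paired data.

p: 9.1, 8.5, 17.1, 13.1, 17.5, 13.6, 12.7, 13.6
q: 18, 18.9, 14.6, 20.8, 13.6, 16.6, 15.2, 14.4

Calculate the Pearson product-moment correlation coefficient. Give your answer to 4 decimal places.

-0.6630

n = 8, Σp = 105.2, Σq = 132.1, Σp² = 1456.54, Σq² = 2225.93, Σpq = 1699.23
nΣpq − ΣpΣq = 13593.84 − 13896.92 = -303.08
nΣp² − (Σp)² = 11652.32 − 11067.04 = 585.28; nΣq² − (Σq)² = 17807.44 − 17450.41 = 357.03
r = -303.08 / √(585.28 × 357.03) = -303.08 / 457.1242 ≈ -0.6630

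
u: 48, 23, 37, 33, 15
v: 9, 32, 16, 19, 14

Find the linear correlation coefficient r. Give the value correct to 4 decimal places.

n = 5, Σu = 156, Σv = 90, Σu² = 5516, Σv² = 1918, Σuv = 2597
nΣuv − ΣuΣv = 12985 − 14040 = -1055
nΣu² − (Σu)² = 27580 − 24336 = 3244; nΣv² − (Σv)² = 9590 − 8100 = 1490
r = -1055 / √(3244 × 1490) = -1055 / 2198.5359 ≈ -0.4799

-0.4799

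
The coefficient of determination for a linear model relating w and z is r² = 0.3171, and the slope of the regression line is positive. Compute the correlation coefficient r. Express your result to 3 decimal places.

0.563

|r| = √0.3171 = 0.563
The association is positive, so r = 0.563.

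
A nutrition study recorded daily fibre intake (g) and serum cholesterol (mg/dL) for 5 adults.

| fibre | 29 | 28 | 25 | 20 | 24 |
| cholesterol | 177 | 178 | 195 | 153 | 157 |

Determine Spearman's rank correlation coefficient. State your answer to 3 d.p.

0.600

Rank fibre: 5, 4, 3, 1, 2
Rank cholesterol: 3, 4, 5, 1, 2
d = rank(fibre) − rank(cholesterol): 2, 0, -2, 0, 0; Σd² = 8
ρ = 1 − 6Σd² / [n(n²−1)] = 1 − 6×8 / (5×24) = 1 − 48/120 ≈ 0.600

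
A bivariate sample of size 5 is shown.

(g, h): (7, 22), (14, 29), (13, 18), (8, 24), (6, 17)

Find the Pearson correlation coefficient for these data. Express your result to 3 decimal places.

n = 5, Σg = 48, Σh = 110, Σg² = 514, Σh² = 2514, Σgh = 1088
nΣgh − ΣgΣh = 5440 − 5280 = 160
nΣg² − (Σg)² = 2570 − 2304 = 266; nΣh² − (Σh)² = 12570 − 12100 = 470
r = 160 / √(266 × 470) = 160 / 353.5817 ≈ 0.453

0.453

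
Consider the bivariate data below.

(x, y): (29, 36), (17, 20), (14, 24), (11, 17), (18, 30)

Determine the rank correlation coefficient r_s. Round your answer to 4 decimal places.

Rank x: 5, 3, 2, 1, 4
Rank y: 5, 2, 3, 1, 4
d = rank(x) − rank(y): 0, 1, -1, 0, 0; Σd² = 2
ρ = 1 − 6Σd² / [n(n²−1)] = 1 − 6×2 / (5×24) = 1 − 12/120 ≈ 0.9000

0.9000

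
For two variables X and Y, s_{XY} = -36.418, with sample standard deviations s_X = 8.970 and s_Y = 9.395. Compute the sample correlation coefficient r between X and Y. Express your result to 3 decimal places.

-0.432

r = Cov(X,Y) / (s_X · s_Y) = -36.418 / (8.970 × 9.395)
  = -36.418 / 84.2732 ≈ -0.432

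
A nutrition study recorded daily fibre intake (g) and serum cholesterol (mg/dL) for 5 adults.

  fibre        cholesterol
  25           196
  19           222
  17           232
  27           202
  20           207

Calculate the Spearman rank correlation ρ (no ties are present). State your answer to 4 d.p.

Rank fibre: 4, 2, 1, 5, 3
Rank cholesterol: 1, 4, 5, 2, 3
d = rank(fibre) − rank(cholesterol): 3, -2, -4, 3, 0; Σd² = 38
ρ = 1 − 6Σd² / [n(n²−1)] = 1 − 6×38 / (5×24) = 1 − 228/120 ≈ -0.9000

-0.9000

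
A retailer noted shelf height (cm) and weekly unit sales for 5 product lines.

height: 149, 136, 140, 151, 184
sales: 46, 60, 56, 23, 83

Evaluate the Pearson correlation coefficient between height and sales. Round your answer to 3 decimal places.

n = 5, Σx = 760, Σy = 268, Σx² = 116954, Σy² = 16270, Σxy = 41599
nΣxy − ΣxΣy = 207995 − 203680 = 4315
nΣx² − (Σx)² = 584770 − 577600 = 7170; nΣy² − (Σy)² = 81350 − 71824 = 9526
r = 4315 / √(7170 × 9526) = 4315 / 8264.4673 ≈ 0.522

0.522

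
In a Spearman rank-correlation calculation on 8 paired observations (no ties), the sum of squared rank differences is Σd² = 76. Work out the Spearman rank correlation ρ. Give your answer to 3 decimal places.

0.095

ρ = 1 − 6Σd² / [n(n²−1)] = 1 − 6×76 / (8×63)
  = 1 − 456/504 = 1 − 0.9048 ≈ 0.095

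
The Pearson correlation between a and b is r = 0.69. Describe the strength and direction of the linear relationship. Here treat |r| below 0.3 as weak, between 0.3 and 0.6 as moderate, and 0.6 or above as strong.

r = 0.69 > 0 so the relationship is positive.
|r| = 0.69, which falls in the strong range.

strong positive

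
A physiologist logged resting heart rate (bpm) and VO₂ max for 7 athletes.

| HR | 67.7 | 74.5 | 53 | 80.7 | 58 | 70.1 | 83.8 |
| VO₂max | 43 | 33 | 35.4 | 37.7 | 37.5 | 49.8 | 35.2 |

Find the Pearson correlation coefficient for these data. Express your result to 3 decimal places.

-0.058

n = 7, Σx = 487.8, Σy = 271.6, Σx² = 34755.48, Σy² = 10737.78, Σxy = 18903.93
nΣxy − ΣxΣy = 132327.51 − 132486.48 = -158.97
nΣx² − (Σx)² = 243288.36 − 237948.84 = 5339.52; nΣy² − (Σy)² = 75164.46 − 73766.56 = 1397.9
r = -158.97 / √(5339.52 × 1397.9) = -158.97 / 2732.0533 ≈ -0.058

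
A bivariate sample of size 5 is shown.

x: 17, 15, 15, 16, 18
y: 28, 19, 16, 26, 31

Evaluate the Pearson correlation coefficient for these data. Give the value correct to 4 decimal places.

0.9458

n = 5, Σx = 81, Σy = 120, Σx² = 1319, Σy² = 3038, Σxy = 1975
nΣxy − ΣxΣy = 9875 − 9720 = 155
nΣx² − (Σx)² = 6595 − 6561 = 34; nΣy² − (Σy)² = 15190 − 14400 = 790
r = 155 / √(34 × 790) = 155 / 163.8902 ≈ 0.9458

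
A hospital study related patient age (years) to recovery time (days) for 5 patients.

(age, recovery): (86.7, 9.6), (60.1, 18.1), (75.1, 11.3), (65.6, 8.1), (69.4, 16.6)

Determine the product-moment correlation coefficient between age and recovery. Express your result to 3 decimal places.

n = 5, Σx = 356.9, Σy = 63.7, Σx² = 25888.63, Σy² = 888.63, Σxy = 4452.16
nΣxy − ΣxΣy = 22260.8 − 22734.53 = -473.73
nΣx² − (Σx)² = 129443.15 − 127377.61 = 2065.54; nΣy² − (Σy)² = 4443.15 − 4057.69 = 385.46
r = -473.73 / √(2065.54 × 385.46) = -473.73 / 892.2909 ≈ -0.531

-0.531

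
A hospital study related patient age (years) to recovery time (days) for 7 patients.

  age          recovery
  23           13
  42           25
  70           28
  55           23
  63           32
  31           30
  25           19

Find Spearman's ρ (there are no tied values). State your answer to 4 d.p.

0.6786

Rank age: 1, 4, 7, 5, 6, 3, 2
Rank recovery: 1, 4, 5, 3, 7, 6, 2
d = rank(age) − rank(recovery): 0, 0, 2, 2, -1, -3, 0; Σd² = 18
ρ = 1 − 6Σd² / [n(n²−1)] = 1 − 6×18 / (7×48) = 1 − 108/336 ≈ 0.6786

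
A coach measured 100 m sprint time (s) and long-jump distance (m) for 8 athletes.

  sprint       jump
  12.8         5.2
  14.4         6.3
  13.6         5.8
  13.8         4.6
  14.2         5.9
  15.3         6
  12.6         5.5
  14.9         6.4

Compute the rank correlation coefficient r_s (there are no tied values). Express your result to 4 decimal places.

0.7619

Rank sprint: 2, 6, 3, 4, 5, 8, 1, 7
Rank jump: 2, 7, 4, 1, 5, 6, 3, 8
d = rank(sprint) − rank(jump): 0, -1, -1, 3, 0, 2, -2, -1; Σd² = 20
ρ = 1 − 6Σd² / [n(n²−1)] = 1 − 6×20 / (8×63) = 1 − 120/504 ≈ 0.7619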